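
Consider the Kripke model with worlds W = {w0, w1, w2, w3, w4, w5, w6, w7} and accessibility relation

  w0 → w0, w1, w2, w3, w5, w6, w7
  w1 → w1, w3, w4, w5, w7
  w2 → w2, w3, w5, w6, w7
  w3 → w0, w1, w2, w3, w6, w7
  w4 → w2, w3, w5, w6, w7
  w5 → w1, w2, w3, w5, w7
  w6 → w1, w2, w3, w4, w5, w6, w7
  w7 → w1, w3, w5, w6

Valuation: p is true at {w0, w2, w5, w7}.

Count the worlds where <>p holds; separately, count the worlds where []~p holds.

For <>p:
w0: successors {w0, w1, w2, w3, w5, w6, w7}; p there: w0:T, w1:F, w2:T, w3:F, w5:T, w6:F, w7:T. ✓
w1: successors {w1, w3, w4, w5, w7}; p there: w1:F, w3:F, w4:F, w5:T, w7:T. ✓
w2: successors {w2, w3, w5, w6, w7}; p there: w2:T, w3:F, w5:T, w6:F, w7:T. ✓
w3: successors {w0, w1, w2, w3, w6, w7}; p there: w0:T, w1:F, w2:T, w3:F, w6:F, w7:T. ✓
w4: successors {w2, w3, w5, w6, w7}; p there: w2:T, w3:F, w5:T, w6:F, w7:T. ✓
w5: successors {w1, w2, w3, w5, w7}; p there: w1:F, w2:T, w3:F, w5:T, w7:T. ✓
w6: successors {w1, w2, w3, w4, w5, w6, w7}; p there: w1:F, w2:T, w3:F, w4:F, w5:T, w6:F, w7:T. ✓
w7: successors {w1, w3, w5, w6}; p there: w1:F, w3:F, w5:T, w6:F. ✓
— 8 worlds.
For []~p:
w0: successors {w0, w1, w2, w3, w5, w6, w7}; ~p there: w0:F, w1:T, w2:F, w3:T, w5:F, w6:T, w7:F. ✗
w1: successors {w1, w3, w4, w5, w7}; ~p there: w1:T, w3:T, w4:T, w5:F, w7:F. ✗
w2: successors {w2, w3, w5, w6, w7}; ~p there: w2:F, w3:T, w5:F, w6:T, w7:F. ✗
w3: successors {w0, w1, w2, w3, w6, w7}; ~p there: w0:F, w1:T, w2:F, w3:T, w6:T, w7:F. ✗
w4: successors {w2, w3, w5, w6, w7}; ~p there: w2:F, w3:T, w5:F, w6:T, w7:F. ✗
w5: successors {w1, w2, w3, w5, w7}; ~p there: w1:T, w2:F, w3:T, w5:F, w7:F. ✗
w6: successors {w1, w2, w3, w4, w5, w6, w7}; ~p there: w1:T, w2:F, w3:T, w4:T, w5:F, w6:T, w7:F. ✗
w7: successors {w1, w3, w5, w6}; ~p there: w1:T, w3:T, w5:F, w6:T. ✗
— 0 worlds.

8 and 0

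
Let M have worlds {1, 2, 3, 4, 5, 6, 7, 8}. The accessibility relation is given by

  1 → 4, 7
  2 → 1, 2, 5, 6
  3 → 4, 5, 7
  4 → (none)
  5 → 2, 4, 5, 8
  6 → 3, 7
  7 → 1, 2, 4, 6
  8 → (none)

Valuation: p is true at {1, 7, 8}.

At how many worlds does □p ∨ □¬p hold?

1: □p is F, □¬p is F. ✗
2: □p is F, □¬p is F. ✗
3: □p is F, □¬p is F. ✗
4: □p is T, □¬p is T. ✓
5: □p is F, □¬p is F. ✗
6: □p is F, □¬p is F. ✗
7: □p is F, □¬p is F. ✗
8: □p is T, □¬p is T. ✓
Satisfying worlds: {4, 8}.

2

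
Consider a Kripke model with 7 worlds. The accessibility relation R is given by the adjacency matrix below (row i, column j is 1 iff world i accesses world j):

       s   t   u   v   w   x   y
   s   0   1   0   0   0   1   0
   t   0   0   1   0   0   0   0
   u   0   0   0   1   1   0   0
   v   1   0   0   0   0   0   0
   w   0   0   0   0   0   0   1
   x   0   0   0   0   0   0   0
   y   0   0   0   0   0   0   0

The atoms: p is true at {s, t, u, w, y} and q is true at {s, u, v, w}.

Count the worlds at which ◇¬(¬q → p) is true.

s: successors {t, x}; ¬(¬q → p) there: t:F, x:T. ✓
t: successors {u}; ¬(¬q → p) there: u:F. ✗
u: successors {v, w}; ¬(¬q → p) there: v:F, w:F. ✗
v: successors {s}; ¬(¬q → p) there: s:F. ✗
w: successors {y}; ¬(¬q → p) there: y:F. ✗
x: no successors, so ◇¬(¬q → p) fails. ✗
y: no successors, so ◇¬(¬q → p) fails. ✗
Satisfying worlds: {s}.

1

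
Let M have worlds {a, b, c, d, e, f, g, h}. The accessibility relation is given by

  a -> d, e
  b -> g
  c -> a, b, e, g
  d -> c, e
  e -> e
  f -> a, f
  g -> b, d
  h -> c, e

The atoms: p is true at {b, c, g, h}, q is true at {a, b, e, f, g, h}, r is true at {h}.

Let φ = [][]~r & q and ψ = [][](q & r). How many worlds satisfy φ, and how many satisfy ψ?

For [][]~r & q:
a: [][]~r is T, q is T. ✓
b: [][]~r is T, q is T. ✓
c: [][]~r is T, q is F. ✗
d: [][]~r is T, q is F. ✗
e: [][]~r is T, q is T. ✓
f: [][]~r is T, q is T. ✓
g: [][]~r is T, q is T. ✓
h: [][]~r is T, q is T. ✓
— 6 worlds.
For [][](q & r):
a: successors {d, e}; [](q & r) there: d:F, e:F. ✗
b: successors {g}; [](q & r) there: g:F. ✗
c: successors {a, b, e, g}; [](q & r) there: a:F, b:F, e:F, g:F. ✗
d: successors {c, e}; [](q & r) there: c:F, e:F. ✗
e: successors {e}; [](q & r) there: e:F. ✗
f: successors {a, f}; [](q & r) there: a:F, f:F. ✗
g: successors {b, d}; [](q & r) there: b:F, d:F. ✗
h: successors {c, e}; [](q & r) there: c:F, e:F. ✗
— 0 worlds.

6 and 0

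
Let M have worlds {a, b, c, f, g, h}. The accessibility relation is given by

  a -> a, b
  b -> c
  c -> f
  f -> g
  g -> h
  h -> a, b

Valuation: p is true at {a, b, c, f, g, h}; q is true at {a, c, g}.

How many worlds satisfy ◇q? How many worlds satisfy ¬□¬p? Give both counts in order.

4 and 6

For ◇q:
a: successors {a, b}; q there: a:T, b:F. ✓
b: successors {c}; q there: c:T. ✓
c: successors {f}; q there: f:F. ✗
f: successors {g}; q there: g:T. ✓
g: successors {h}; q there: h:F. ✗
h: successors {a, b}; q there: a:T, b:F. ✓
— 4 worlds.
For ¬□¬p:
a: □¬p is F. ✓
b: □¬p is F. ✓
c: □¬p is F. ✓
f: □¬p is F. ✓
g: □¬p is F. ✓
h: □¬p is F. ✓
— 6 worlds.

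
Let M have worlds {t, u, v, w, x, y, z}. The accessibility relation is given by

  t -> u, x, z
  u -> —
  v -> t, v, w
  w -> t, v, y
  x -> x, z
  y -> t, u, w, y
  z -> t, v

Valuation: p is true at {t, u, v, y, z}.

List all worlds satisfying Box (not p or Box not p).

t: successors {u, x, z}; not p or Box not p there: u:T, x:T, z:F. ✗
u: no successors, so Box (not p or Box not p) holds vacuously. ✓
v: successors {t, v, w}; not p or Box not p there: t:F, v:F, w:T. ✗
w: successors {t, v, y}; not p or Box not p there: t:F, v:F, y:F. ✗
x: successors {x, z}; not p or Box not p there: x:T, z:F. ✗
y: successors {t, u, w, y}; not p or Box not p there: t:F, u:T, w:T, y:F. ✗
z: successors {t, v}; not p or Box not p there: t:F, v:F. ✗

{u}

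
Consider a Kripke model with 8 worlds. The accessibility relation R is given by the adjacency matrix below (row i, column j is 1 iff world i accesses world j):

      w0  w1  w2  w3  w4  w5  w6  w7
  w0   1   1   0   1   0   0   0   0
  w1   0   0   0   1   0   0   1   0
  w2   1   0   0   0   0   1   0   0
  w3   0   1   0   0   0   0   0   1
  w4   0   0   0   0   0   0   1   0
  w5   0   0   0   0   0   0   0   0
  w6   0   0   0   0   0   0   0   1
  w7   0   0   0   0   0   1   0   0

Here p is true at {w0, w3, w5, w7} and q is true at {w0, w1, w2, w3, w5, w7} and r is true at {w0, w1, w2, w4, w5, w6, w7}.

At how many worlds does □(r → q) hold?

w0: successors {w0, w1, w3}; r → q there: w0:T, w1:T, w3:T. ✓
w1: successors {w3, w6}; r → q there: w3:T, w6:F. ✗
w2: successors {w0, w5}; r → q there: w0:T, w5:T. ✓
w3: successors {w1, w7}; r → q there: w1:T, w7:T. ✓
w4: successors {w6}; r → q there: w6:F. ✗
w5: no successors, so □(r → q) holds vacuously. ✓
w6: successors {w7}; r → q there: w7:T. ✓
w7: successors {w5}; r → q there: w5:T. ✓
Satisfying worlds: {w0, w2, w3, w5, w6, w7}.

6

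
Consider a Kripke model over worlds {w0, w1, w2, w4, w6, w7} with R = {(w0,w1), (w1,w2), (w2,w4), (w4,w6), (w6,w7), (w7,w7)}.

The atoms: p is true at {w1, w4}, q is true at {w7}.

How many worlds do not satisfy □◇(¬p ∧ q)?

w0: successors {w1}; ◇(¬p ∧ q) there: w1:F. ✗
w1: successors {w2}; ◇(¬p ∧ q) there: w2:F. ✗
w2: successors {w4}; ◇(¬p ∧ q) there: w4:F. ✗
w4: successors {w6}; ◇(¬p ∧ q) there: w6:T. ✓
w6: successors {w7}; ◇(¬p ∧ q) there: w7:T. ✓
w7: successors {w7}; ◇(¬p ∧ q) there: w7:T. ✓
Satisfying worlds: {w4, w6, w7}.
So □◇(¬p ∧ q) fails at the other 3 worlds.

3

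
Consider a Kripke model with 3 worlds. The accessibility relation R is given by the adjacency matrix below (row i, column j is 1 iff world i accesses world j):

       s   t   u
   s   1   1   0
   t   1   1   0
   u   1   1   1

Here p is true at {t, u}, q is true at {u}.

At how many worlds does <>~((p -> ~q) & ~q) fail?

2

s: successors {s, t}; ~((p -> ~q) & ~q) there: s:F, t:F. ✗
t: successors {s, t}; ~((p -> ~q) & ~q) there: s:F, t:F. ✗
u: successors {s, t, u}; ~((p -> ~q) & ~q) there: s:F, t:F, u:T. ✓
Satisfying worlds: {u}.
So <>~((p -> ~q) & ~q) fails at the other 2 worlds.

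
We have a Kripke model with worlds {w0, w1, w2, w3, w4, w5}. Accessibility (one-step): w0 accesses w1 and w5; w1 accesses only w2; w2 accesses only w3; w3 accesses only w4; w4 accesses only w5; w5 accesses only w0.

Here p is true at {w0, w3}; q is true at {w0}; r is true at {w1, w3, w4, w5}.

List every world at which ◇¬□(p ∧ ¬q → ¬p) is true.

w0: successors {w1, w5}; ¬□(p ∧ ¬q → ¬p) there: w1:F, w5:F. ✗
w1: successors {w2}; ¬□(p ∧ ¬q → ¬p) there: w2:T. ✓
w2: successors {w3}; ¬□(p ∧ ¬q → ¬p) there: w3:F. ✗
w3: successors {w4}; ¬□(p ∧ ¬q → ¬p) there: w4:F. ✗
w4: successors {w5}; ¬□(p ∧ ¬q → ¬p) there: w5:F. ✗
w5: successors {w0}; ¬□(p ∧ ¬q → ¬p) there: w0:F. ✗

{w1}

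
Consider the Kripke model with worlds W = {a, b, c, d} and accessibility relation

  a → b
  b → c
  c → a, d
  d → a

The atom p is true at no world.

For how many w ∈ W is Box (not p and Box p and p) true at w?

a: successors {b}; not p and Box p and p there: b:F. ✗
b: successors {c}; not p and Box p and p there: c:F. ✗
c: successors {a, d}; not p and Box p and p there: a:F, d:F. ✗
d: successors {a}; not p and Box p and p there: a:F. ✗
Satisfying worlds: ∅.

0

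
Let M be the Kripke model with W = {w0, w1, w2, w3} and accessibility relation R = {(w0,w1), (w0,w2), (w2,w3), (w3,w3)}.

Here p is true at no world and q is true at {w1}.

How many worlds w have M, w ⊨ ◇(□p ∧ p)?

0

w0: successors {w1, w2}; □p ∧ p there: w1:F, w2:F. ✗
w1: no successors, so ◇(□p ∧ p) fails. ✗
w2: successors {w3}; □p ∧ p there: w3:F. ✗
w3: successors {w3}; □p ∧ p there: w3:F. ✗
Satisfying worlds: ∅.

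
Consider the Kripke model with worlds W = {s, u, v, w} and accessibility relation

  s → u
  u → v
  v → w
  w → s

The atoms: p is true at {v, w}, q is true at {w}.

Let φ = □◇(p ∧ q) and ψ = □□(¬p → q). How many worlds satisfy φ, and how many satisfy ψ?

For □◇(p ∧ q):
s: successors {u}; ◇(p ∧ q) there: u:F. ✗
u: successors {v}; ◇(p ∧ q) there: v:T. ✓
v: successors {w}; ◇(p ∧ q) there: w:F. ✗
w: successors {s}; ◇(p ∧ q) there: s:F. ✗
— 1 world.
For □□(¬p → q):
s: successors {u}; □(¬p → q) there: u:T. ✓
u: successors {v}; □(¬p → q) there: v:T. ✓
v: successors {w}; □(¬p → q) there: w:F. ✗
w: successors {s}; □(¬p → q) there: s:F. ✗
— 2 worlds.

1 and 2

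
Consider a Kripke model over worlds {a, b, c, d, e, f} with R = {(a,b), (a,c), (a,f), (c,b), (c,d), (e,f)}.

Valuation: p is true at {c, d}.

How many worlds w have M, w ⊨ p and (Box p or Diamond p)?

2

a: p is F, Box p or Diamond p is T. ✗
b: p is F, Box p or Diamond p is T. ✗
c: p is T, Box p or Diamond p is T. ✓
d: p is T, Box p or Diamond p is T. ✓
e: p is F, Box p or Diamond p is F. ✗
f: p is F, Box p or Diamond p is T. ✗
Satisfying worlds: {c, d}.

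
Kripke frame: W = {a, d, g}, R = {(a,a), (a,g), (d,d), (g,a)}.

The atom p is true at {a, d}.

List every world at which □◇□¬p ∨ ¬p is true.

{g}

a: □◇□¬p is F, ¬p is F. ✗
d: □◇□¬p is F, ¬p is F. ✗
g: □◇□¬p is F, ¬p is T. ✓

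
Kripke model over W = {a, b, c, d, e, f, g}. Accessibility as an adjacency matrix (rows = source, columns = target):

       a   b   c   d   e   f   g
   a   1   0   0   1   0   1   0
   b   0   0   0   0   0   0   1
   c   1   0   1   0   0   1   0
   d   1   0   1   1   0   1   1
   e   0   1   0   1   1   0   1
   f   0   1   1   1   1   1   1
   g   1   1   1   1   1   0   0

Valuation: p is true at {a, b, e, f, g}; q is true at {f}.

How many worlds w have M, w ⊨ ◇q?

a: successors {a, d, f}; q there: a:F, d:F, f:T. ✓
b: successors {g}; q there: g:F. ✗
c: successors {a, c, f}; q there: a:F, c:F, f:T. ✓
d: successors {a, c, d, f, g}; q there: a:F, c:F, d:F, f:T, g:F. ✓
e: successors {b, d, e, g}; q there: b:F, d:F, e:F, g:F. ✗
f: successors {b, c, d, e, f, g}; q there: b:F, c:F, d:F, e:F, f:T, g:F. ✓
g: successors {a, b, c, d, e}; q there: a:F, b:F, c:F, d:F, e:F. ✗
Satisfying worlds: {a, c, d, f}.

4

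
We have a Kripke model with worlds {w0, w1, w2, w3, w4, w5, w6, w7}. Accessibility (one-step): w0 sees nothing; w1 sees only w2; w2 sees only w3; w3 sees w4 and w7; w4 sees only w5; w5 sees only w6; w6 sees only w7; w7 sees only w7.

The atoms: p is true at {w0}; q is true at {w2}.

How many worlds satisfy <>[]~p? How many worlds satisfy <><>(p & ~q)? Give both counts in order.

For <>[]~p:
w0: no successors, so <>[]~p fails. ✗
w1: successors {w2}; []~p there: w2:T. ✓
w2: successors {w3}; []~p there: w3:T. ✓
w3: successors {w4, w7}; []~p there: w4:T, w7:T. ✓
w4: successors {w5}; []~p there: w5:T. ✓
w5: successors {w6}; []~p there: w6:T. ✓
w6: successors {w7}; []~p there: w7:T. ✓
w7: successors {w7}; []~p there: w7:T. ✓
— 7 worlds.
For <><>(p & ~q):
w0: no successors, so <><>(p & ~q) fails. ✗
w1: successors {w2}; <>(p & ~q) there: w2:F. ✗
w2: successors {w3}; <>(p & ~q) there: w3:F. ✗
w3: successors {w4, w7}; <>(p & ~q) there: w4:F, w7:F. ✗
w4: successors {w5}; <>(p & ~q) there: w5:F. ✗
w5: successors {w6}; <>(p & ~q) there: w6:F. ✗
w6: successors {w7}; <>(p & ~q) there: w7:F. ✗
w7: successors {w7}; <>(p & ~q) there: w7:F. ✗
— 0 worlds.

7 and 0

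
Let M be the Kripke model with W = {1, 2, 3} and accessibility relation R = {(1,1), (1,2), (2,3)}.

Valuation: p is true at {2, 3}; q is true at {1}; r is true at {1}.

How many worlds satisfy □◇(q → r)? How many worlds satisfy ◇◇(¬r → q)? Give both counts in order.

2 and 1

For □◇(q → r):
1: successors {1, 2}; ◇(q → r) there: 1:T, 2:T. ✓
2: successors {3}; ◇(q → r) there: 3:F. ✗
3: no successors, so □◇(q → r) holds vacuously. ✓
— 2 worlds.
For ◇◇(¬r → q):
1: successors {1, 2}; ◇(¬r → q) there: 1:T, 2:F. ✓
2: successors {3}; ◇(¬r → q) there: 3:F. ✗
3: no successors, so ◇◇(¬r → q) fails. ✗
— 1 world.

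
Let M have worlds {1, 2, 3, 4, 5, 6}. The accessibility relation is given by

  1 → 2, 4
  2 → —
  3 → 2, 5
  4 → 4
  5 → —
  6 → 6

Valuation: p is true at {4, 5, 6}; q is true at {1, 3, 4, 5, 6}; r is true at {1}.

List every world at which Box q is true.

{2, 4, 5, 6}

1: successors {2, 4}; q there: 2:F, 4:T. ✗
2: no successors, so Box q holds vacuously. ✓
3: successors {2, 5}; q there: 2:F, 5:T. ✗
4: successors {4}; q there: 4:T. ✓
5: no successors, so Box q holds vacuously. ✓
6: successors {6}; q there: 6:T. ✓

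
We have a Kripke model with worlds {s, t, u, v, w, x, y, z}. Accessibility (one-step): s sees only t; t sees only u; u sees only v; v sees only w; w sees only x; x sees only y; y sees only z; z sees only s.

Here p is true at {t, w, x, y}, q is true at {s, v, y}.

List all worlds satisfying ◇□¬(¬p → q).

s: successors {t}; □¬(¬p → q) there: t:T. ✓
t: successors {u}; □¬(¬p → q) there: u:F. ✗
u: successors {v}; □¬(¬p → q) there: v:F. ✗
v: successors {w}; □¬(¬p → q) there: w:F. ✗
w: successors {x}; □¬(¬p → q) there: x:F. ✗
x: successors {y}; □¬(¬p → q) there: y:T. ✓
y: successors {z}; □¬(¬p → q) there: z:F. ✗
z: successors {s}; □¬(¬p → q) there: s:F. ✗

{s, x}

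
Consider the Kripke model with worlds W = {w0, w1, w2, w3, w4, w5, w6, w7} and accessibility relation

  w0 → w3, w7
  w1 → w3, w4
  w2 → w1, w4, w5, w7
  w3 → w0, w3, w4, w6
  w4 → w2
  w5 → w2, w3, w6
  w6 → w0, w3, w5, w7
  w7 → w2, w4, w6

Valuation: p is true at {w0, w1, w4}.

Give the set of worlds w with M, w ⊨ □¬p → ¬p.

w0: □¬p is T, ¬p is F. ✗
w1: □¬p is F, ¬p is F. ✓
w2: □¬p is F, ¬p is T. ✓
w3: □¬p is F, ¬p is T. ✓
w4: □¬p is T, ¬p is F. ✗
w5: □¬p is T, ¬p is T. ✓
w6: □¬p is F, ¬p is T. ✓
w7: □¬p is F, ¬p is T. ✓

{w1, w2, w3, w5, w6, w7}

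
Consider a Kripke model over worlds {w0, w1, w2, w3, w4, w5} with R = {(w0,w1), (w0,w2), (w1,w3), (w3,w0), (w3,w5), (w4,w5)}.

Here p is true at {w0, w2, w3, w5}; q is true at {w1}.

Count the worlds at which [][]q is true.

w0: successors {w1, w2}; []q there: w1:F, w2:T. ✗
w1: successors {w3}; []q there: w3:F. ✗
w2: no successors, so [][]q holds vacuously. ✓
w3: successors {w0, w5}; []q there: w0:F, w5:T. ✗
w4: successors {w5}; []q there: w5:T. ✓
w5: no successors, so [][]q holds vacuously. ✓
Satisfying worlds: {w2, w4, w5}.

3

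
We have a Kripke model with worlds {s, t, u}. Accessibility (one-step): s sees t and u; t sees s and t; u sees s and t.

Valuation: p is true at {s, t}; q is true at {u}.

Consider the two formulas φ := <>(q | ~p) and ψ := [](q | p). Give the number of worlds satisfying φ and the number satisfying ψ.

For <>(q | ~p):
s: successors {t, u}; q | ~p there: t:F, u:T. ✓
t: successors {s, t}; q | ~p there: s:F, t:F. ✗
u: successors {s, t}; q | ~p there: s:F, t:F. ✗
— 1 world.
For [](q | p):
s: successors {t, u}; q | p there: t:T, u:T. ✓
t: successors {s, t}; q | p there: s:T, t:T. ✓
u: successors {s, t}; q | p there: s:T, t:T. ✓
— 3 worlds.

1 and 3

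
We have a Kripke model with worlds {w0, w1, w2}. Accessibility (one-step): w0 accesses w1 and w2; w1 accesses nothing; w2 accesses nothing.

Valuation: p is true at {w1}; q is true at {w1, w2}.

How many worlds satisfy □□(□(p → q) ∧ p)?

w0: successors {w1, w2}; □(□(p → q) ∧ p) there: w1:T, w2:T. ✓
w1: no successors, so □□(□(p → q) ∧ p) holds vacuously. ✓
w2: no successors, so □□(□(p → q) ∧ p) holds vacuously. ✓
Satisfying worlds: {w0, w1, w2}.

3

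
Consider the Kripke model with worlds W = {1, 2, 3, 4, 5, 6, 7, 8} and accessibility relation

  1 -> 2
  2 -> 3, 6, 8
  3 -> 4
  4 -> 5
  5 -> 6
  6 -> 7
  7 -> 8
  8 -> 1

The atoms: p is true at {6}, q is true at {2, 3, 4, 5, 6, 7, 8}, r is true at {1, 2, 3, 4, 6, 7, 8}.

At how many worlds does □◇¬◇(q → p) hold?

1: successors {2}; ◇¬◇(q → p) there: 2:T. ✓
2: successors {3, 6, 8}; ◇¬◇(q → p) there: 3:T, 6:T, 8:T. ✓
3: successors {4}; ◇¬◇(q → p) there: 4:F. ✗
4: successors {5}; ◇¬◇(q → p) there: 5:T. ✓
5: successors {6}; ◇¬◇(q → p) there: 6:T. ✓
6: successors {7}; ◇¬◇(q → p) there: 7:F. ✗
7: successors {8}; ◇¬◇(q → p) there: 8:T. ✓
8: successors {1}; ◇¬◇(q → p) there: 1:F. ✗
Satisfying worlds: {1, 2, 4, 5, 7}.

5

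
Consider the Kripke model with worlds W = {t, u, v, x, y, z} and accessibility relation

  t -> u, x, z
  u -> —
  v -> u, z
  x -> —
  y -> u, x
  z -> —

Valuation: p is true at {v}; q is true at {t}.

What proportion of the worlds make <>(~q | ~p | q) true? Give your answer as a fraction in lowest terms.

1/2

t: successors {u, x, z}; ~q | ~p | q there: u:T, x:T, z:T. ✓
u: no successors, so <>(~q | ~p | q) fails. ✗
v: successors {u, z}; ~q | ~p | q there: u:T, z:T. ✓
x: no successors, so <>(~q | ~p | q) fails. ✗
y: successors {u, x}; ~q | ~p | q there: u:T, x:T. ✓
z: no successors, so <>(~q | ~p | q) fails. ✗
That's 3 of 6 worlds, so 3/6 = 1/2.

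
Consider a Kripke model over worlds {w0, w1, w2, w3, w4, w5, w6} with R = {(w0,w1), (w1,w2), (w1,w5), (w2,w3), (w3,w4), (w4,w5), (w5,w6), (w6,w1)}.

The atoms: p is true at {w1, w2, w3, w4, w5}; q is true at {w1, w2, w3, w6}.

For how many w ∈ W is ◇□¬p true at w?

w0: successors {w1}; □¬p there: w1:F. ✗
w1: successors {w2, w5}; □¬p there: w2:F, w5:T. ✓
w2: successors {w3}; □¬p there: w3:F. ✗
w3: successors {w4}; □¬p there: w4:F. ✗
w4: successors {w5}; □¬p there: w5:T. ✓
w5: successors {w6}; □¬p there: w6:F. ✗
w6: successors {w1}; □¬p there: w1:F. ✗
Satisfying worlds: {w1, w4}.

2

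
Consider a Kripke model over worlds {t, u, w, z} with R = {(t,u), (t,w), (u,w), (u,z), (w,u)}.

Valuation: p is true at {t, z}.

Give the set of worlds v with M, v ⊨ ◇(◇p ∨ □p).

{t, u, w}

t: successors {u, w}; ◇p ∨ □p there: u:T, w:F. ✓
u: successors {w, z}; ◇p ∨ □p there: w:F, z:T. ✓
w: successors {u}; ◇p ∨ □p there: u:T. ✓
z: no successors, so ◇(◇p ∨ □p) fails. ✗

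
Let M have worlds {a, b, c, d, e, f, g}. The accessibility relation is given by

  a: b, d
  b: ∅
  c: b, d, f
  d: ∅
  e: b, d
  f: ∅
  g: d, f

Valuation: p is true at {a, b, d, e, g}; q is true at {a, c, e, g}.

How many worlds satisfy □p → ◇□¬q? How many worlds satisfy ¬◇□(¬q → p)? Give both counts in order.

4 and 3

For □p → ◇□¬q:
a: □p is T, ◇□¬q is T. ✓
b: □p is T, ◇□¬q is F. ✗
c: □p is F, ◇□¬q is T. ✓
d: □p is T, ◇□¬q is F. ✗
e: □p is T, ◇□¬q is T. ✓
f: □p is T, ◇□¬q is F. ✗
g: □p is F, ◇□¬q is T. ✓
— 4 worlds.
For ¬◇□(¬q → p):
a: ◇□(¬q → p) is T. ✗
b: ◇□(¬q → p) is F. ✓
c: ◇□(¬q → p) is T. ✗
d: ◇□(¬q → p) is F. ✓
e: ◇□(¬q → p) is T. ✗
f: ◇□(¬q → p) is F. ✓
g: ◇□(¬q → p) is T. ✗
— 3 worlds.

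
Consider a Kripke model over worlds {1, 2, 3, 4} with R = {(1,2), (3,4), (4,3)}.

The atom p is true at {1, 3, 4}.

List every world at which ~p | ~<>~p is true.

1: ~p is F, ~<>~p is F. ✗
2: ~p is T, ~<>~p is T. ✓
3: ~p is F, ~<>~p is T. ✓
4: ~p is F, ~<>~p is T. ✓

{2, 3, 4}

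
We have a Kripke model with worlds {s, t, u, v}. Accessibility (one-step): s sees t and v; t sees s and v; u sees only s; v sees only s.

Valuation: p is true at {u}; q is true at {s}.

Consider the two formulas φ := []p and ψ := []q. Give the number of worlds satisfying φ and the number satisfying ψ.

For []p:
s: successors {t, v}; p there: t:F, v:F. ✗
t: successors {s, v}; p there: s:F, v:F. ✗
u: successors {s}; p there: s:F. ✗
v: successors {s}; p there: s:F. ✗
— 0 worlds.
For []q:
s: successors {t, v}; q there: t:F, v:F. ✗
t: successors {s, v}; q there: s:T, v:F. ✗
u: successors {s}; q there: s:T. ✓
v: successors {s}; q there: s:T. ✓
— 2 worlds.

0 and 2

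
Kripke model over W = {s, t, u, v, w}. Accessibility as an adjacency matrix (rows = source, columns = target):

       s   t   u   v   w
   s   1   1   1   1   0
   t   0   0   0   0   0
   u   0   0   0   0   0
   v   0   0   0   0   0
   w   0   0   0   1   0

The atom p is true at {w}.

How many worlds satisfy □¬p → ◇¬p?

2

s: □¬p is T, ◇¬p is T. ✓
t: □¬p is T, ◇¬p is F. ✗
u: □¬p is T, ◇¬p is F. ✗
v: □¬p is T, ◇¬p is F. ✗
w: □¬p is T, ◇¬p is T. ✓
Satisfying worlds: {s, w}.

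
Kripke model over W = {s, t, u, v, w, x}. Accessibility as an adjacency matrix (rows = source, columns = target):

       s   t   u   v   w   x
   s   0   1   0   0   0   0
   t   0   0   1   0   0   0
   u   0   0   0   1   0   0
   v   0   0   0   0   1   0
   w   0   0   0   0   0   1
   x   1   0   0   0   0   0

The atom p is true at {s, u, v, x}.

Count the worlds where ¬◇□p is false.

s: ◇□p is T. ✗
t: ◇□p is T. ✗
u: ◇□p is F. ✓
v: ◇□p is T. ✗
w: ◇□p is T. ✗
x: ◇□p is F. ✓
Satisfying worlds: {u, x}.
So ¬◇□p fails at the other 4 worlds.

4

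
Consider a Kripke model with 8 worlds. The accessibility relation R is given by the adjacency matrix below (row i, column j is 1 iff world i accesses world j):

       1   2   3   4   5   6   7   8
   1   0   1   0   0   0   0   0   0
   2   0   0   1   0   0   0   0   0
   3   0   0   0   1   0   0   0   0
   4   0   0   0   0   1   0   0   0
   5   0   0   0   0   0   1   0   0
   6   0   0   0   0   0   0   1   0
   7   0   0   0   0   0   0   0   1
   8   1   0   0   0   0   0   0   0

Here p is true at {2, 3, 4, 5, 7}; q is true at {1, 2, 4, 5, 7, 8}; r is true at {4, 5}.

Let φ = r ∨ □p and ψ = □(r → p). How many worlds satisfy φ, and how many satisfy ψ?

6 and 8

For r ∨ □p:
1: r is F, □p is T. ✓
2: r is F, □p is T. ✓
3: r is F, □p is T. ✓
4: r is T, □p is T. ✓
5: r is T, □p is F. ✓
6: r is F, □p is T. ✓
7: r is F, □p is F. ✗
8: r is F, □p is F. ✗
— 6 worlds.
For □(r → p):
1: successors {2}; r → p there: 2:T. ✓
2: successors {3}; r → p there: 3:T. ✓
3: successors {4}; r → p there: 4:T. ✓
4: successors {5}; r → p there: 5:T. ✓
5: successors {6}; r → p there: 6:T. ✓
6: successors {7}; r → p there: 7:T. ✓
7: successors {8}; r → p there: 8:T. ✓
8: successors {1}; r → p there: 1:T. ✓
— 8 worlds.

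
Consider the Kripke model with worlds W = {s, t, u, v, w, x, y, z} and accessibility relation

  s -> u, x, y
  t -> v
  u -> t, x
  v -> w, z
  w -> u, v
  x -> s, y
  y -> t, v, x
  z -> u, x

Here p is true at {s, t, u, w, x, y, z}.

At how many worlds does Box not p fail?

7

s: successors {u, x, y}; not p there: u:F, x:F, y:F. ✗
t: successors {v}; not p there: v:T. ✓
u: successors {t, x}; not p there: t:F, x:F. ✗
v: successors {w, z}; not p there: w:F, z:F. ✗
w: successors {u, v}; not p there: u:F, v:T. ✗
x: successors {s, y}; not p there: s:F, y:F. ✗
y: successors {t, v, x}; not p there: t:F, v:T, x:F. ✗
z: successors {u, x}; not p there: u:F, x:F. ✗
Satisfying worlds: {t}.
So Box not p fails at the other 7 worlds.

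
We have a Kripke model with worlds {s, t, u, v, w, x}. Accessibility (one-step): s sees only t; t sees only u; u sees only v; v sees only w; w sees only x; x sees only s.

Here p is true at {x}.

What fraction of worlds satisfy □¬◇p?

5/6

s: successors {t}; ¬◇p there: t:T. ✓
t: successors {u}; ¬◇p there: u:T. ✓
u: successors {v}; ¬◇p there: v:T. ✓
v: successors {w}; ¬◇p there: w:F. ✗
w: successors {x}; ¬◇p there: x:T. ✓
x: successors {s}; ¬◇p there: s:T. ✓
That's 5 of 6 worlds, so 5/6.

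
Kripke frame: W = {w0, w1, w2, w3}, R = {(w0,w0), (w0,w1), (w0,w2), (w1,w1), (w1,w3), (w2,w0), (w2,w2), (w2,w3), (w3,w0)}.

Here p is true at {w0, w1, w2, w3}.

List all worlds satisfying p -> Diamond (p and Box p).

w0: p is T, Diamond (p and Box p) is T. ✓
w1: p is T, Diamond (p and Box p) is T. ✓
w2: p is T, Diamond (p and Box p) is T. ✓
w3: p is T, Diamond (p and Box p) is T. ✓

{w0, w1, w2, w3}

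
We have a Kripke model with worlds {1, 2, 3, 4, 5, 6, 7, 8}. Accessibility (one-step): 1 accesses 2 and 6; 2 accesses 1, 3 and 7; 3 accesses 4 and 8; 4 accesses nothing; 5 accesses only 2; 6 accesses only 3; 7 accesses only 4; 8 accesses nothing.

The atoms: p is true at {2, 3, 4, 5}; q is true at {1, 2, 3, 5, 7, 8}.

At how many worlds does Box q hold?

5

1: successors {2, 6}; q there: 2:T, 6:F. ✗
2: successors {1, 3, 7}; q there: 1:T, 3:T, 7:T. ✓
3: successors {4, 8}; q there: 4:F, 8:T. ✗
4: no successors, so Box q holds vacuously. ✓
5: successors {2}; q there: 2:T. ✓
6: successors {3}; q there: 3:T. ✓
7: successors {4}; q there: 4:F. ✗
8: no successors, so Box q holds vacuously. ✓
Satisfying worlds: {2, 4, 5, 6, 8}.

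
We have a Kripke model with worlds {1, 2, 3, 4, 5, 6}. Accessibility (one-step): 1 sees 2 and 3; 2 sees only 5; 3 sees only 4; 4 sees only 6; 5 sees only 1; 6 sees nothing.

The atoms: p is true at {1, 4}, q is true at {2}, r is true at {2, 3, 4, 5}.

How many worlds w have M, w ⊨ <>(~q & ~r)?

1: successors {2, 3}; ~q & ~r there: 2:F, 3:F. ✗
2: successors {5}; ~q & ~r there: 5:F. ✗
3: successors {4}; ~q & ~r there: 4:F. ✗
4: successors {6}; ~q & ~r there: 6:T. ✓
5: successors {1}; ~q & ~r there: 1:T. ✓
6: no successors, so <>(~q & ~r) fails. ✗
Satisfying worlds: {4, 5}.

2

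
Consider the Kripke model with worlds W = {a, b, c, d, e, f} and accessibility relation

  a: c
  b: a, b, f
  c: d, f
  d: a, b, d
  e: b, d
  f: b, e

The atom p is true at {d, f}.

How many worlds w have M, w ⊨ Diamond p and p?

a: Diamond p is F, p is F. ✗
b: Diamond p is T, p is F. ✗
c: Diamond p is T, p is F. ✗
d: Diamond p is T, p is T. ✓
e: Diamond p is T, p is F. ✗
f: Diamond p is F, p is T. ✗
Satisfying worlds: {d}.

1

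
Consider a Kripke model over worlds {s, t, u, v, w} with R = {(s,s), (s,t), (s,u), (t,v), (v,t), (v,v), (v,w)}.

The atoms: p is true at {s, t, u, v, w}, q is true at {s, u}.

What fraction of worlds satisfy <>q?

s: successors {s, t, u}; q there: s:T, t:F, u:T. ✓
t: successors {v}; q there: v:F. ✗
u: no successors, so <>q fails. ✗
v: successors {t, v, w}; q there: t:F, v:F, w:F. ✗
w: no successors, so <>q fails. ✗
That's 1 of 5 worlds, so 1/5.

1/5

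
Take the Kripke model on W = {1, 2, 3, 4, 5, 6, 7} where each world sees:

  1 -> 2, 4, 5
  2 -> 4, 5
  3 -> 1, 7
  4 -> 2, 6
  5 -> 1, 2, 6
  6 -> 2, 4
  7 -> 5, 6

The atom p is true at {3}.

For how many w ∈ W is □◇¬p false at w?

0

1: successors {2, 4, 5}; ◇¬p there: 2:T, 4:T, 5:T. ✓
2: successors {4, 5}; ◇¬p there: 4:T, 5:T. ✓
3: successors {1, 7}; ◇¬p there: 1:T, 7:T. ✓
4: successors {2, 6}; ◇¬p there: 2:T, 6:T. ✓
5: successors {1, 2, 6}; ◇¬p there: 1:T, 2:T, 6:T. ✓
6: successors {2, 4}; ◇¬p there: 2:T, 4:T. ✓
7: successors {5, 6}; ◇¬p there: 5:T, 6:T. ✓
Satisfying worlds: {1, 2, 3, 4, 5, 6, 7}.
So □◇¬p fails at the other 0 worlds.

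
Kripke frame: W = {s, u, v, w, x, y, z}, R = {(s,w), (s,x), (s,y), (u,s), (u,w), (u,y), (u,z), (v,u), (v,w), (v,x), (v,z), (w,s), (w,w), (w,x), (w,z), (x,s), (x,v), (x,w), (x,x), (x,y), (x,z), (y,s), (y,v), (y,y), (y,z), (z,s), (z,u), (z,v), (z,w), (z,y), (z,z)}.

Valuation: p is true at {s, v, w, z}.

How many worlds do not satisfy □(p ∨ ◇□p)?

s: successors {w, x, y}; p ∨ ◇□p there: w:T, x:F, y:F. ✗
u: successors {s, w, y, z}; p ∨ ◇□p there: s:T, w:T, y:F, z:T. ✗
v: successors {u, w, x, z}; p ∨ ◇□p there: u:F, w:T, x:F, z:T. ✗
w: successors {s, w, x, z}; p ∨ ◇□p there: s:T, w:T, x:F, z:T. ✗
x: successors {s, v, w, x, y, z}; p ∨ ◇□p there: s:T, v:T, w:T, x:F, y:F, z:T. ✗
y: successors {s, v, y, z}; p ∨ ◇□p there: s:T, v:T, y:F, z:T. ✗
z: successors {s, u, v, w, y, z}; p ∨ ◇□p there: s:T, u:F, v:T, w:T, y:F, z:T. ✗
Satisfying worlds: ∅.
So □(p ∨ ◇□p) fails at the other 7 worlds.

7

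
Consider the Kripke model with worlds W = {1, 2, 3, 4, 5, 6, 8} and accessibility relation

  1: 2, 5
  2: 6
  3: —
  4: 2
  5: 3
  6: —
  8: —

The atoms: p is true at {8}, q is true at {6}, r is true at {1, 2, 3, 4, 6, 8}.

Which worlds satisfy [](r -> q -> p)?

1: successors {2, 5}; r -> q -> p there: 2:T, 5:T. ✓
2: successors {6}; r -> q -> p there: 6:F. ✗
3: no successors, so [](r -> q -> p) holds vacuously. ✓
4: successors {2}; r -> q -> p there: 2:T. ✓
5: successors {3}; r -> q -> p there: 3:T. ✓
6: no successors, so [](r -> q -> p) holds vacuously. ✓
8: no successors, so [](r -> q -> p) holds vacuously. ✓

{1, 3, 4, 5, 6, 8}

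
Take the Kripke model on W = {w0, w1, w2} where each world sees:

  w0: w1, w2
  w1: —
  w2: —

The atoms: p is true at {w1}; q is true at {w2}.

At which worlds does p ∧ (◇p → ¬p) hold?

{w1}

w0: p is F, ◇p → ¬p is T. ✗
w1: p is T, ◇p → ¬p is T. ✓
w2: p is F, ◇p → ¬p is T. ✗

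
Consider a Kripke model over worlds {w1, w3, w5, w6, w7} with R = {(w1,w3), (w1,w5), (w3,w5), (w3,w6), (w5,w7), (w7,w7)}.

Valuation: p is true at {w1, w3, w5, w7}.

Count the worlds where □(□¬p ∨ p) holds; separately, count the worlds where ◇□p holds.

5 and 4

For □(□¬p ∨ p):
w1: successors {w3, w5}; □¬p ∨ p there: w3:T, w5:T. ✓
w3: successors {w5, w6}; □¬p ∨ p there: w5:T, w6:T. ✓
w5: successors {w7}; □¬p ∨ p there: w7:T. ✓
w6: no successors, so □(□¬p ∨ p) holds vacuously. ✓
w7: successors {w7}; □¬p ∨ p there: w7:T. ✓
— 5 worlds.
For ◇□p:
w1: successors {w3, w5}; □p there: w3:F, w5:T. ✓
w3: successors {w5, w6}; □p there: w5:T, w6:T. ✓
w5: successors {w7}; □p there: w7:T. ✓
w6: no successors, so ◇□p fails. ✗
w7: successors {w7}; □p there: w7:T. ✓
— 4 worlds.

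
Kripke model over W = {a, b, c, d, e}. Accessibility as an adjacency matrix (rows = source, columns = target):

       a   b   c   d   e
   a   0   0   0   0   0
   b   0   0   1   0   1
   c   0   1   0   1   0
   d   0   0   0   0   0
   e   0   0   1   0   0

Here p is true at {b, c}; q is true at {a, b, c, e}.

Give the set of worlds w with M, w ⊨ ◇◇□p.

{b, c, e}

a: no successors, so ◇◇□p fails. ✗
b: successors {c, e}; ◇□p there: c:T, e:F. ✓
c: successors {b, d}; ◇□p there: b:T, d:F. ✓
d: no successors, so ◇◇□p fails. ✗
e: successors {c}; ◇□p there: c:T. ✓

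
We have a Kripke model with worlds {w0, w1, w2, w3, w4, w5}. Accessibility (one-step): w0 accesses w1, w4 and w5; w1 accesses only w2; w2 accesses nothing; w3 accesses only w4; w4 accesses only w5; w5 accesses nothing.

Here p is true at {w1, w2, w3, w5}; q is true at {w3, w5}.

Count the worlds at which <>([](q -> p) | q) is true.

w0: successors {w1, w4, w5}; [](q -> p) | q there: w1:T, w4:T, w5:T. ✓
w1: successors {w2}; [](q -> p) | q there: w2:T. ✓
w2: no successors, so <>([](q -> p) | q) fails. ✗
w3: successors {w4}; [](q -> p) | q there: w4:T. ✓
w4: successors {w5}; [](q -> p) | q there: w5:T. ✓
w5: no successors, so <>([](q -> p) | q) fails. ✗
Satisfying worlds: {w0, w1, w3, w4}.

4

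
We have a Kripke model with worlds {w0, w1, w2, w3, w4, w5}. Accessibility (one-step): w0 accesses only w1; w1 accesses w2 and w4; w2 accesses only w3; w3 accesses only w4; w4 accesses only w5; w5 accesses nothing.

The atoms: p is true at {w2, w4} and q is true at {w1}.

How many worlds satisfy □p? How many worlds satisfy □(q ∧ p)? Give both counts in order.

3 and 1

For □p:
w0: successors {w1}; p there: w1:F. ✗
w1: successors {w2, w4}; p there: w2:T, w4:T. ✓
w2: successors {w3}; p there: w3:F. ✗
w3: successors {w4}; p there: w4:T. ✓
w4: successors {w5}; p there: w5:F. ✗
w5: no successors, so □p holds vacuously. ✓
— 3 worlds.
For □(q ∧ p):
w0: successors {w1}; q ∧ p there: w1:F. ✗
w1: successors {w2, w4}; q ∧ p there: w2:F, w4:F. ✗
w2: successors {w3}; q ∧ p there: w3:F. ✗
w3: successors {w4}; q ∧ p there: w4:F. ✗
w4: successors {w5}; q ∧ p there: w5:F. ✗
w5: no successors, so □(q ∧ p) holds vacuously. ✓
— 1 world.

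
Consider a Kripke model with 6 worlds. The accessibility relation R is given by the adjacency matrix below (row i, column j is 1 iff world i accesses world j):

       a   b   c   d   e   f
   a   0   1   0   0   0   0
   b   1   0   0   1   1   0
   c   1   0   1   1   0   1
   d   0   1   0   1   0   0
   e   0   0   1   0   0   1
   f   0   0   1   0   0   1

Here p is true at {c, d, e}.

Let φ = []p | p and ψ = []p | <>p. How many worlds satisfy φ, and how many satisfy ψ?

For []p | p:
a: []p is F, p is F. ✗
b: []p is F, p is F. ✗
c: []p is F, p is T. ✓
d: []p is F, p is T. ✓
e: []p is F, p is T. ✓
f: []p is F, p is F. ✗
— 3 worlds.
For []p | <>p:
a: []p is F, <>p is F. ✗
b: []p is F, <>p is T. ✓
c: []p is F, <>p is T. ✓
d: []p is F, <>p is T. ✓
e: []p is F, <>p is T. ✓
f: []p is F, <>p is T. ✓
— 5 worlds.

3 and 5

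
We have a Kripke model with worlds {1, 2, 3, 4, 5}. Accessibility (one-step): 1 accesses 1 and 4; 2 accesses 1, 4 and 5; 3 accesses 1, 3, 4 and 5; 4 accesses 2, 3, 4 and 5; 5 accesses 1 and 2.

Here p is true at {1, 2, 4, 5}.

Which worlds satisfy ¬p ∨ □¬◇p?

{3}

1: ¬p is F, □¬◇p is F. ✗
2: ¬p is F, □¬◇p is F. ✗
3: ¬p is T, □¬◇p is F. ✓
4: ¬p is F, □¬◇p is F. ✗
5: ¬p is F, □¬◇p is F. ✗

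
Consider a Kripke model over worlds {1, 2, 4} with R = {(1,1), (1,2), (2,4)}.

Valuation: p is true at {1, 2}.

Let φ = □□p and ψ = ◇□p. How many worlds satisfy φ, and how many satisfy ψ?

For □□p:
1: successors {1, 2}; □p there: 1:T, 2:F. ✗
2: successors {4}; □p there: 4:T. ✓
4: no successors, so □□p holds vacuously. ✓
— 2 worlds.
For ◇□p:
1: successors {1, 2}; □p there: 1:T, 2:F. ✓
2: successors {4}; □p there: 4:T. ✓
4: no successors, so ◇□p fails. ✗
— 2 worlds.

2 and 2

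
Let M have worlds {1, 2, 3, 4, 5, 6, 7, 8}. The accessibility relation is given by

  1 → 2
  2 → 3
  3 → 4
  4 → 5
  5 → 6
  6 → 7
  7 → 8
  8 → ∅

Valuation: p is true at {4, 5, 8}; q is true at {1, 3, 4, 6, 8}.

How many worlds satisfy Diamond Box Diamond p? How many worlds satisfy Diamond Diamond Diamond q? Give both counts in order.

4 and 3

For Diamond Box Diamond p:
1: successors {2}; Box Diamond p there: 2:T. ✓
2: successors {3}; Box Diamond p there: 3:T. ✓
3: successors {4}; Box Diamond p there: 4:F. ✗
4: successors {5}; Box Diamond p there: 5:F. ✗
5: successors {6}; Box Diamond p there: 6:T. ✓
6: successors {7}; Box Diamond p there: 7:F. ✗
7: successors {8}; Box Diamond p there: 8:T. ✓
8: no successors, so Diamond Box Diamond p fails. ✗
— 4 worlds.
For Diamond Diamond Diamond q:
1: successors {2}; Diamond Diamond q there: 2:T. ✓
2: successors {3}; Diamond Diamond q there: 3:F. ✗
3: successors {4}; Diamond Diamond q there: 4:T. ✓
4: successors {5}; Diamond Diamond q there: 5:F. ✗
5: successors {6}; Diamond Diamond q there: 6:T. ✓
6: successors {7}; Diamond Diamond q there: 7:F. ✗
7: successors {8}; Diamond Diamond q there: 8:F. ✗
8: no successors, so Diamond Diamond Diamond q fails. ✗
— 3 worlds.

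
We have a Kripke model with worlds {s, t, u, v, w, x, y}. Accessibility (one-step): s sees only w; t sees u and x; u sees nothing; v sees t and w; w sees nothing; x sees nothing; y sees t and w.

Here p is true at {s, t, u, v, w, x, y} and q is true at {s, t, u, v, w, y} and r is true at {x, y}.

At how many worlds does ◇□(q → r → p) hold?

s: successors {w}; □(q → r → p) there: w:T. ✓
t: successors {u, x}; □(q → r → p) there: u:T, x:T. ✓
u: no successors, so ◇□(q → r → p) fails. ✗
v: successors {t, w}; □(q → r → p) there: t:T, w:T. ✓
w: no successors, so ◇□(q → r → p) fails. ✗
x: no successors, so ◇□(q → r → p) fails. ✗
y: successors {t, w}; □(q → r → p) there: t:T, w:T. ✓
Satisfying worlds: {s, t, v, y}.

4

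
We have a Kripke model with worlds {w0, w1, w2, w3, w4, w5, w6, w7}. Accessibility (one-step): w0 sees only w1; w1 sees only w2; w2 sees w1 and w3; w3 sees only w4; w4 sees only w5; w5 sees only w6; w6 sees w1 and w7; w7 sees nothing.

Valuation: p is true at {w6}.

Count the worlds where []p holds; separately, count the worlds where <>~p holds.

For []p:
w0: successors {w1}; p there: w1:F. ✗
w1: successors {w2}; p there: w2:F. ✗
w2: successors {w1, w3}; p there: w1:F, w3:F. ✗
w3: successors {w4}; p there: w4:F. ✗
w4: successors {w5}; p there: w5:F. ✗
w5: successors {w6}; p there: w6:T. ✓
w6: successors {w1, w7}; p there: w1:F, w7:F. ✗
w7: no successors, so []p holds vacuously. ✓
— 2 worlds.
For <>~p:
w0: successors {w1}; ~p there: w1:T. ✓
w1: successors {w2}; ~p there: w2:T. ✓
w2: successors {w1, w3}; ~p there: w1:T, w3:T. ✓
w3: successors {w4}; ~p there: w4:T. ✓
w4: successors {w5}; ~p there: w5:T. ✓
w5: successors {w6}; ~p there: w6:F. ✗
w6: successors {w1, w7}; ~p there: w1:T, w7:T. ✓
w7: no successors, so <>~p fails. ✗
— 6 worlds.

2 and 6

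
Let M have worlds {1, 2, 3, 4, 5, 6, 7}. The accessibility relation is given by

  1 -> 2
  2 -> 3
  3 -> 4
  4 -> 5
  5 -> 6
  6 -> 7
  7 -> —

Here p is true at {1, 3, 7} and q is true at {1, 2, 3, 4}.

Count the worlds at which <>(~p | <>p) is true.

4

1: successors {2}; ~p | <>p there: 2:T. ✓
2: successors {3}; ~p | <>p there: 3:F. ✗
3: successors {4}; ~p | <>p there: 4:T. ✓
4: successors {5}; ~p | <>p there: 5:T. ✓
5: successors {6}; ~p | <>p there: 6:T. ✓
6: successors {7}; ~p | <>p there: 7:F. ✗
7: no successors, so <>(~p | <>p) fails. ✗
Satisfying worlds: {1, 3, 4, 5}.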